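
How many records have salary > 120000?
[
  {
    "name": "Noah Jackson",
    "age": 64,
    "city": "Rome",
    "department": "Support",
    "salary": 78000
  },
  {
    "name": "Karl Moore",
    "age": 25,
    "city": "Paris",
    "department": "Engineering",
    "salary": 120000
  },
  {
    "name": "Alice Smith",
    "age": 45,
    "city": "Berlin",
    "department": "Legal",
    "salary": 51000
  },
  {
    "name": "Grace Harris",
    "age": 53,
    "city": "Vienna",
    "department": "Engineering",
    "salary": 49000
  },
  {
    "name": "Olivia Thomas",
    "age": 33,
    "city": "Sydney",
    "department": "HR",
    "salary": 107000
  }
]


Data: 5 records
Condition: salary > 120000

Checking each record:
  Noah Jackson: 78000
  Karl Moore: 120000
  Alice Smith: 51000
  Grace Harris: 49000
  Olivia Thomas: 107000

Count: 0

0


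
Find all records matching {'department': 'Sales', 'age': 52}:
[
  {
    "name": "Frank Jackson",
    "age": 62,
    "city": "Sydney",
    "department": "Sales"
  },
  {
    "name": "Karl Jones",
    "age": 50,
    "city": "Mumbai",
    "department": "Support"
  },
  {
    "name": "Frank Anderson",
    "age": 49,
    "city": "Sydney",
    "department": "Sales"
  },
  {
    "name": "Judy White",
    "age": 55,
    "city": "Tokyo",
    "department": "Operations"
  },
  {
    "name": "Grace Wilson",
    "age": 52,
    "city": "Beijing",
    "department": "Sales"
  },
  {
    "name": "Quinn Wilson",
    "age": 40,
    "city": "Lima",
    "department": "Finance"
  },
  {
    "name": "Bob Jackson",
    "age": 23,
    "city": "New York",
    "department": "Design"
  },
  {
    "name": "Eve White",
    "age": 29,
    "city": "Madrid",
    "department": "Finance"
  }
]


Search criteria: {'department': 'Sales', 'age': 52}

Checking 8 records:
  Frank Jackson: {department: Sales, age: 62}
  Karl Jones: {department: Support, age: 50}
  Frank Anderson: {department: Sales, age: 49}
  Judy White: {department: Operations, age: 55}
  Grace Wilson: {department: Sales, age: 52} <-- MATCH
  Quinn Wilson: {department: Finance, age: 40}
  Bob Jackson: {department: Design, age: 23}
  Eve White: {department: Finance, age: 29}

Matches: ["Grace Wilson"]

["Grace Wilson"]


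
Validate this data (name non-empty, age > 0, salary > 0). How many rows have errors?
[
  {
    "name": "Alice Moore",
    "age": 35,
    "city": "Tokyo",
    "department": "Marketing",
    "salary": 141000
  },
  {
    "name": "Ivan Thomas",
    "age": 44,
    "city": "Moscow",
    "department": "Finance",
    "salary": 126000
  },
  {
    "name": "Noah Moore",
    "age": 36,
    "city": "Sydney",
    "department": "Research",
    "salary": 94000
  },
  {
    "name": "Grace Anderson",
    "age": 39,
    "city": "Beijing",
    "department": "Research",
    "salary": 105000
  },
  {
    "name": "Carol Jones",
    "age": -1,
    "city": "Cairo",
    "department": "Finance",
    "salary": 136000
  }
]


Validating 5 records:
Rules: name non-empty, age > 0, salary > 0

  Row 1 (Alice Moore): OK
  Row 2 (Ivan Thomas): OK
  Row 3 (Noah Moore): OK
  Row 4 (Grace Anderson): OK
  Row 5 (Carol Jones): negative age: -1

Total errors: 1

1 errors


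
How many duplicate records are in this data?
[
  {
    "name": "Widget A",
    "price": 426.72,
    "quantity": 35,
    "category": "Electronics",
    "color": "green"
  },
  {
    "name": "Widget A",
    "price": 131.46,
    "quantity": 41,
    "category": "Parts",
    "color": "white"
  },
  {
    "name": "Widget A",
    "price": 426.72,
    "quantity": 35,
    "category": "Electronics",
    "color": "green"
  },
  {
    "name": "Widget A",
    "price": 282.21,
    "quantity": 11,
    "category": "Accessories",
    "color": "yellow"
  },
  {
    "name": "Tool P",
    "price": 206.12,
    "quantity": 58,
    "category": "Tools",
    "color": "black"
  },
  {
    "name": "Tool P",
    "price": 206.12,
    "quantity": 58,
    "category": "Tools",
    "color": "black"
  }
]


Checking 6 records for duplicates:

  Row 1: Widget A ($426.72, qty 35)
  Row 2: Widget A ($131.46, qty 41)
  Row 3: Widget A ($426.72, qty 35) <-- DUPLICATE
  Row 4: Widget A ($282.21, qty 11)
  Row 5: Tool P ($206.12, qty 58)
  Row 6: Tool P ($206.12, qty 58) <-- DUPLICATE

Duplicates found: 2
Unique records: 4

2 duplicates, 4 unique


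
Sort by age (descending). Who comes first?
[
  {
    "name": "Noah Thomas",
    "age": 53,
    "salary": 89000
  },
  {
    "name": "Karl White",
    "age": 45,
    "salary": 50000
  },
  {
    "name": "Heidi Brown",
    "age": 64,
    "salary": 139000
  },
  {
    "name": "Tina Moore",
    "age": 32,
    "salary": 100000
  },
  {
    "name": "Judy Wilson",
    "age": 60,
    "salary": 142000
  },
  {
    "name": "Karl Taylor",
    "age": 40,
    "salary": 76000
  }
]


Sort by: age (descending)

Sorted order:
  1. Heidi Brown (age = 64)
  2. Judy Wilson (age = 60)
  3. Noah Thomas (age = 53)
  4. Karl White (age = 45)
  5. Karl Taylor (age = 40)
  6. Tina Moore (age = 32)

First: Heidi Brown

Heidi Brown


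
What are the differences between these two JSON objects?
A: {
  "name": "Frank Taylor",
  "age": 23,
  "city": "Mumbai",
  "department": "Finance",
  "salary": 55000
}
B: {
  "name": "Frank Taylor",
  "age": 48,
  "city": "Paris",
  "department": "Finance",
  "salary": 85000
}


Comparing each field (in key order):
  name: same
  age: DIFFERENT
  city: DIFFERENT
  department: same
  salary: DIFFERENT
Differences:
  age: 23 -> 48
  city: Mumbai -> Paris
  salary: 55000 -> 85000

3 field(s) changed

3 changes: age, city, salary


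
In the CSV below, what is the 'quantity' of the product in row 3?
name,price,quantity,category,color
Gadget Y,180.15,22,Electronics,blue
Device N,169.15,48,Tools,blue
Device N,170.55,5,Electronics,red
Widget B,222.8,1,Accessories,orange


Query: Row 3 ('Device N'), column 'quantity'
Value: 5

5


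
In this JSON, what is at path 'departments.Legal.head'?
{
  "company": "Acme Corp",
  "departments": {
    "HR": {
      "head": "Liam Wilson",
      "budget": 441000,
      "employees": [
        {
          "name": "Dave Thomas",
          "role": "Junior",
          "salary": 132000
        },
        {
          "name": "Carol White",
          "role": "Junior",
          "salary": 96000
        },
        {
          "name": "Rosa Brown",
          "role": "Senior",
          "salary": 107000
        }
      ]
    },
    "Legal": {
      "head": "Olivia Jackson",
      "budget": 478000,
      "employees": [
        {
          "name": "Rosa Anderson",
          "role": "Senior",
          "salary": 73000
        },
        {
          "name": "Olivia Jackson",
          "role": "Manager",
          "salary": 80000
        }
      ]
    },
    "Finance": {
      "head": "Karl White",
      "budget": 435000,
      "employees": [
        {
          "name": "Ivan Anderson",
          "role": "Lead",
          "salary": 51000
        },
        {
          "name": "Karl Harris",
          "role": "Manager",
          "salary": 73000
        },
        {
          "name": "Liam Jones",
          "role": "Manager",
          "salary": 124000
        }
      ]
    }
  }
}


Path: departments.Legal.head

Navigate:
  -> departments
  -> Legal
  -> head = 'Olivia Jackson'

Olivia Jackson


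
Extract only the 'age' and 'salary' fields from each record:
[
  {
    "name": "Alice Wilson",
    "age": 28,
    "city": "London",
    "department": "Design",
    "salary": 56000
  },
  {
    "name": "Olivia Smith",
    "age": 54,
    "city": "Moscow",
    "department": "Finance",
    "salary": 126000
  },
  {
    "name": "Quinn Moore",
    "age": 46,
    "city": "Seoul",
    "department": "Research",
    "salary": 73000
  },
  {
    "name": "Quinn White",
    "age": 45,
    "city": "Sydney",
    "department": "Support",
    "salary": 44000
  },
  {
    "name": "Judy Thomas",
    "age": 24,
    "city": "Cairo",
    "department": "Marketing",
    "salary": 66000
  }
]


Original: 5 records with fields: name, age, city, department, salary
Keep: ['age', 'salary']
Drop: ['name', 'city', 'department']
Result: 5 records, 2 fields each

[
  {
    "age": 28,
    "salary": 56000
  },
  {
    "age": 54,
    "salary": 126000
  },
  {
    "age": 46,
    "salary": 73000
  },
  {
    "age": 45,
    "salary": 44000
  },
  {
    "age": 24,
    "salary": 66000
  }
]


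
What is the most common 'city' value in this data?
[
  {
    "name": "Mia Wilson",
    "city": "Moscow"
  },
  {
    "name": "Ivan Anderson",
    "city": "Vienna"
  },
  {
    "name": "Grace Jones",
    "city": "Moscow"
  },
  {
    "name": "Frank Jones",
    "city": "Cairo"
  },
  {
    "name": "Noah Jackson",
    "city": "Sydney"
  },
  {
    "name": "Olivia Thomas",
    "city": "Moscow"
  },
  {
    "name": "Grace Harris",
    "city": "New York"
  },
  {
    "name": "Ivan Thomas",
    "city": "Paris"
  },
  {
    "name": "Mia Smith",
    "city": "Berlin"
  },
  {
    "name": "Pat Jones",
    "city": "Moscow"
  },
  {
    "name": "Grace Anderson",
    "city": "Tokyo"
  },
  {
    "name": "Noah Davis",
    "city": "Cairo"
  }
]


Counting 'city' values across 12 records:

  Moscow: 4 ####
  Cairo: 2 ##
  Vienna: 1 #
  Sydney: 1 #
  New York: 1 #
  Paris: 1 #
  Berlin: 1 #
  Tokyo: 1 #

Most common: Moscow (4 times)

Moscow (4 times)


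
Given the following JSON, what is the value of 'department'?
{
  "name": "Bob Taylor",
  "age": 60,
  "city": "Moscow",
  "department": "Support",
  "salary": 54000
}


Looking up field 'department'
Value: Support

Support


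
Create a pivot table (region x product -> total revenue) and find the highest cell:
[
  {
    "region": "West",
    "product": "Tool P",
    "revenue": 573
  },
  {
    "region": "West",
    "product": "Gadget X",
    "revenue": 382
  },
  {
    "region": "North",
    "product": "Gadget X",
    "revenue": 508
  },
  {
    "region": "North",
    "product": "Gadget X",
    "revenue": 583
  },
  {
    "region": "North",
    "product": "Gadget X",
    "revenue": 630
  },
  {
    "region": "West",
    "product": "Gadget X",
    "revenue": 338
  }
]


Pivot: region (rows) x product (columns) -> total revenue

     Gadget X      Tool P      
North         1721             0  
West           720           573  

Highest: North / Gadget X = $1721

North / Gadget X = $1721


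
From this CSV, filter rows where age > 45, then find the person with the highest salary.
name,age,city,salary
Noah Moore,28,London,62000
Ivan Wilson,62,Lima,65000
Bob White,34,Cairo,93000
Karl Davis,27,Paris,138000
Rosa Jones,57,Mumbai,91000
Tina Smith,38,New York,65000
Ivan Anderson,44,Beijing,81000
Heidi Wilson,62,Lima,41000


Filter: age > 45
Sort by: salary (descending)

Filtered records (3):
  Rosa Jones, age 57, salary $91000
  Ivan Wilson, age 62, salary $65000
  Heidi Wilson, age 62, salary $41000

Highest salary: Rosa Jones ($91000)

Rosa Jones


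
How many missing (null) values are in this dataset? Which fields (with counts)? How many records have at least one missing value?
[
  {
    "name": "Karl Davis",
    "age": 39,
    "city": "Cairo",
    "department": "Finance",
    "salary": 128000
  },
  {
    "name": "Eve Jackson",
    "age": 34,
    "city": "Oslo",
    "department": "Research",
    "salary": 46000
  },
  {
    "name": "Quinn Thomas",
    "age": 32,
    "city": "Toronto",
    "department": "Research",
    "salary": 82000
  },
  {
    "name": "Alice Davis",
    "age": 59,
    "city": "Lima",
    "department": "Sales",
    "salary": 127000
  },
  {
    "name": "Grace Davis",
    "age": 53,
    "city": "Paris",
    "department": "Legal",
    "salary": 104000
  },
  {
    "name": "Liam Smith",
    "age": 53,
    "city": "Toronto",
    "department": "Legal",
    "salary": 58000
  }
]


Checking for missing (null) values in 6 records:

  Karl Davis: complete
  Eve Jackson: complete
  Quinn Thomas: complete
  Alice Davis: complete
  Grace Davis: complete
  Liam Smith: complete

Per field:
  name: 0 missing
  age: 0 missing
  city: 0 missing
  department: 0 missing
  salary: 0 missing

Total missing values: 0
Records with any missing: 0

0 missing values (none); 0 incomplete records


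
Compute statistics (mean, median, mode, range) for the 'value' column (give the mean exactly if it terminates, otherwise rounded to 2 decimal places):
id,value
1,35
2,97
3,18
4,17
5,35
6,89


Data: [35, 97, 18, 17, 35, 89]
Count: 6
Sum: 291
Mean: 291/6 = 48.5
Sorted: [17, 18, 35, 35, 89, 97]
Median: 35.0
Mode: 35 (2 times)
Range: 97 - 17 = 80
Min: 17, Max: 97

mean=48.5, median=35.0, mode=35, range=80


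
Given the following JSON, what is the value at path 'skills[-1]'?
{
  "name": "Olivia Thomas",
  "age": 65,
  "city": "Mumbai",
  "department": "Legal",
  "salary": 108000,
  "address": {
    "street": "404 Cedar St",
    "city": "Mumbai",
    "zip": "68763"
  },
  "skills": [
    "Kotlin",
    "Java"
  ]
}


Query: skills[-1]
Path: skills -> last element
Value: Java

Java


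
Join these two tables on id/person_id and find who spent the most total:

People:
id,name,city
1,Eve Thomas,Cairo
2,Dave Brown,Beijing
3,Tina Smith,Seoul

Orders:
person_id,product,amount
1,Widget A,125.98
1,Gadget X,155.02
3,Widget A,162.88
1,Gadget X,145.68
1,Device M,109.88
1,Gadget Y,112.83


Join on: people.id = orders.person_id

Joined rows:
  Eve Thomas (Cairo) bought Widget A for $125.98
  Eve Thomas (Cairo) bought Gadget X for $155.02
  Tina Smith (Seoul) bought Widget A for $162.88
  Eve Thomas (Cairo) bought Gadget X for $145.68
  Eve Thomas (Cairo) bought Device M for $109.88
  Eve Thomas (Cairo) bought Gadget Y for $112.83

Total per person:
  Eve Thomas: $649.39
  Tina Smith: $162.88

Top spender: Eve Thomas ($649.39)

Eve Thomas ($649.39)


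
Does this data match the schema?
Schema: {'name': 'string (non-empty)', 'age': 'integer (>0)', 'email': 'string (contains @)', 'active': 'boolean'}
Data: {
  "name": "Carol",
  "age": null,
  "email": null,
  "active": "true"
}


Validating each field against schema:
  name: OK (non-empty string)
  age: FAIL (null is not an integer)
  email: FAIL (null is not a string)
  active: FAIL ("true" is not a boolean)

Result: INVALID (3 errors: age, email, active)

INVALID (3 errors: age, email, active)


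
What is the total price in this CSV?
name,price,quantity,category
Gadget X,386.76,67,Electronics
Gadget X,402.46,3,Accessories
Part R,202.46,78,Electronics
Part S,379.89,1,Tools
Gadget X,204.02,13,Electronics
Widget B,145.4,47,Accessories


Computing total price:
Values: [386.76, 402.46, 202.46, 379.89, 204.02, 145.4]
Sum = 1720.99

1720.99


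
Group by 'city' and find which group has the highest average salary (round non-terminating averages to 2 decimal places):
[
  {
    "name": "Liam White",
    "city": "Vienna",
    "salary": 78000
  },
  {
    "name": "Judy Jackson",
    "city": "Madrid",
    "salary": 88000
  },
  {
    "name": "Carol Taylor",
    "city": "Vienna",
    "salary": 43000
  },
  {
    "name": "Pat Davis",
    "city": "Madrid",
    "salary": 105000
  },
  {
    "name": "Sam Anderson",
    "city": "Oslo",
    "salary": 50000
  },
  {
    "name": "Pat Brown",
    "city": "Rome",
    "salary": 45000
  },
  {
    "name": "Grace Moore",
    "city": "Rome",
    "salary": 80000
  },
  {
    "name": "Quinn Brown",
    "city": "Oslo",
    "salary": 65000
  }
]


Group by: city

Groups:
  Madrid: 2 people, avg salary = 193000/2 = $96500
  Oslo: 2 people, avg salary = 115000/2 = $57500
  Rome: 2 people, avg salary = 125000/2 = $62500
  Vienna: 2 people, avg salary = 121000/2 = $60500

Highest average salary: Madrid ($96500)

Madrid ($96500)


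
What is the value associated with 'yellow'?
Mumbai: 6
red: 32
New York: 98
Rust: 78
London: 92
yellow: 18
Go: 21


Looking up key 'yellow'
Value: 18

18


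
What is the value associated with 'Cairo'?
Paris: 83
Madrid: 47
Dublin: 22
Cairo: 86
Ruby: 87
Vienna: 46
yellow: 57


Looking up key 'Cairo'
Value: 86

86


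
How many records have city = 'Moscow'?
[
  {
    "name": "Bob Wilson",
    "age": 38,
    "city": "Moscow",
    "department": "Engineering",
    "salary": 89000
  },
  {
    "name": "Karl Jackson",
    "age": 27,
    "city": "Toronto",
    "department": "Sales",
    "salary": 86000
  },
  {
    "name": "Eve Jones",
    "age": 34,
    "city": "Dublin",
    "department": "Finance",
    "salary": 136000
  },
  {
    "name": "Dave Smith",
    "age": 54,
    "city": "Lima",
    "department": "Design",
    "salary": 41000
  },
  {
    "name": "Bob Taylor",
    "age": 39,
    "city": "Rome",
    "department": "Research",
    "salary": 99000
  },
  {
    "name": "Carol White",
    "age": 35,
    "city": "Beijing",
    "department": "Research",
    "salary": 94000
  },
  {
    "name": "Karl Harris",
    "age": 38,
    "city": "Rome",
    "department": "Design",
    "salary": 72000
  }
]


Data: 7 records
Condition: city = 'Moscow'

Checking each record:
  Bob Wilson: Moscow MATCH
  Karl Jackson: Toronto
  Eve Jones: Dublin
  Dave Smith: Lima
  Bob Taylor: Rome
  Carol White: Beijing
  Karl Harris: Rome

Count: 1

1


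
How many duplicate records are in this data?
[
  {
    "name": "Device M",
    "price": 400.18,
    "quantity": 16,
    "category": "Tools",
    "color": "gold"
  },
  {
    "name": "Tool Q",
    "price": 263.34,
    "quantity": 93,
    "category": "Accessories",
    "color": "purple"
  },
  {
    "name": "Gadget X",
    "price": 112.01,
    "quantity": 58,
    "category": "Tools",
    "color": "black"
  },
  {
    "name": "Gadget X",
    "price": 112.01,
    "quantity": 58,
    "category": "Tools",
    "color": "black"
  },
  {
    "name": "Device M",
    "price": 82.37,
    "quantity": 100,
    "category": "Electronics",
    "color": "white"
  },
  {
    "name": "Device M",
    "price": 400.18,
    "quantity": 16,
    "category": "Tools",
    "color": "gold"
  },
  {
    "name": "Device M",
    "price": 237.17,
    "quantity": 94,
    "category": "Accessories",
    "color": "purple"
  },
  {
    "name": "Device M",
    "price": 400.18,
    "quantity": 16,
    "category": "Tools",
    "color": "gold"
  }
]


Checking 8 records for duplicates:

  Row 1: Device M ($400.18, qty 16)
  Row 2: Tool Q ($263.34, qty 93)
  Row 3: Gadget X ($112.01, qty 58)
  Row 4: Gadget X ($112.01, qty 58) <-- DUPLICATE
  Row 5: Device M ($82.37, qty 100)
  Row 6: Device M ($400.18, qty 16) <-- DUPLICATE
  Row 7: Device M ($237.17, qty 94)
  Row 8: Device M ($400.18, qty 16) <-- DUPLICATE

Duplicates found: 3
Unique records: 5

3 duplicates, 5 unique


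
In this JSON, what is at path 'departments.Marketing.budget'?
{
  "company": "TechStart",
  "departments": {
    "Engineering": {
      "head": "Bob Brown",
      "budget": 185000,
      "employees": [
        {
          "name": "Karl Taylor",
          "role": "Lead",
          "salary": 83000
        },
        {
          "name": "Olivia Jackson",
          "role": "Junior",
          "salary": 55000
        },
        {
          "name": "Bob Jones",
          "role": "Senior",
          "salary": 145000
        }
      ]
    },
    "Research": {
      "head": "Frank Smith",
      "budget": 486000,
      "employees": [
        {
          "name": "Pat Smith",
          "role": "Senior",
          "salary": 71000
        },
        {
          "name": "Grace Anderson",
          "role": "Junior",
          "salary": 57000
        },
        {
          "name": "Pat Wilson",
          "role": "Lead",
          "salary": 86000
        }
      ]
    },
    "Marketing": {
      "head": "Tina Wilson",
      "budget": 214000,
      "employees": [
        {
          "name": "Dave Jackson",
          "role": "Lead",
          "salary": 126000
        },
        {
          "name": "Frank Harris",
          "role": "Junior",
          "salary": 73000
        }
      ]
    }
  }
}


Path: departments.Marketing.budget

Navigate:
  -> departments
  -> Marketing
  -> budget = 214000

214000


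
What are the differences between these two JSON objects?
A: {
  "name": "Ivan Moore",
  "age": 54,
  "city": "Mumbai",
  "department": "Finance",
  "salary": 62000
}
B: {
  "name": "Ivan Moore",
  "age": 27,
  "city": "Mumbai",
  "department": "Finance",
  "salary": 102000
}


Comparing each field (in key order):
  name: same
  age: DIFFERENT
  city: same
  department: same
  salary: DIFFERENT
Differences:
  age: 54 -> 27
  salary: 62000 -> 102000

2 field(s) changed

2 changes: age, salary


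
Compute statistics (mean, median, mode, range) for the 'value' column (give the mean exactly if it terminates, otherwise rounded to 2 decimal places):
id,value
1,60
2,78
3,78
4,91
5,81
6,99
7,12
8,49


Data: [60, 78, 78, 91, 81, 99, 12, 49]
Count: 8
Sum: 548
Mean: 548/8 = 68.5
Sorted: [12, 49, 60, 78, 78, 81, 91, 99]
Median: 78.0
Mode: 78 (2 times)
Range: 99 - 12 = 87
Min: 12, Max: 99

mean=68.5, median=78.0, mode=78, range=87


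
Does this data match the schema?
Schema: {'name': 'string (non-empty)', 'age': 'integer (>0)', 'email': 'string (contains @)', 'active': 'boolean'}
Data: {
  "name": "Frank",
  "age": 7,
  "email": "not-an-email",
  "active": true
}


Validating each field against schema:
  name: OK (non-empty string)
  age: OK (positive integer)
  email: FAIL ("not-an-email" does not contain @)
  active: OK (boolean)

Result: INVALID (1 error: email)

INVALID (1 error: email)


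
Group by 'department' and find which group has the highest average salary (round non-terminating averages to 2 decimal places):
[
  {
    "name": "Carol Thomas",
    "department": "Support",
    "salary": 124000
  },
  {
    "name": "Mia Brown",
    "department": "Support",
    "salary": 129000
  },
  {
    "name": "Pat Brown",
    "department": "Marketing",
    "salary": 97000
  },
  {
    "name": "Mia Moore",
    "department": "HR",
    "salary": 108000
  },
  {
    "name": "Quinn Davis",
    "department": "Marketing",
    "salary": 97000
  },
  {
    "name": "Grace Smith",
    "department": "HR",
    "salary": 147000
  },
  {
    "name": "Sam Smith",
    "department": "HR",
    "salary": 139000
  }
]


Group by: department

Groups:
  HR: 3 people, avg salary = 394000/3 ≈ $131333.33
  Marketing: 2 people, avg salary = 194000/2 = $97000
  Support: 2 people, avg salary = 253000/2 = $126500

Highest average salary: HR (≈$131333.33)

HR (≈$131333.33)


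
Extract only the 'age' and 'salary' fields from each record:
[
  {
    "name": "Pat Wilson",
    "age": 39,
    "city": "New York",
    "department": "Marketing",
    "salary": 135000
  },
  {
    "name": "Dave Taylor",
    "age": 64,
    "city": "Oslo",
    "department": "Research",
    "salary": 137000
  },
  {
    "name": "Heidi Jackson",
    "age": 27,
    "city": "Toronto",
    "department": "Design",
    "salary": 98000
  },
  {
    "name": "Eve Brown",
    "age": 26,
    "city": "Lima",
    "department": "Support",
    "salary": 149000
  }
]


Original: 4 records with fields: name, age, city, department, salary
Keep: ['age', 'salary']
Drop: ['name', 'city', 'department']
Result: 4 records, 2 fields each

[
  {
    "age": 39,
    "salary": 135000
  },
  {
    "age": 64,
    "salary": 137000
  },
  {
    "age": 27,
    "salary": 98000
  },
  {
    "age": 26,
    "salary": 149000
  }
]


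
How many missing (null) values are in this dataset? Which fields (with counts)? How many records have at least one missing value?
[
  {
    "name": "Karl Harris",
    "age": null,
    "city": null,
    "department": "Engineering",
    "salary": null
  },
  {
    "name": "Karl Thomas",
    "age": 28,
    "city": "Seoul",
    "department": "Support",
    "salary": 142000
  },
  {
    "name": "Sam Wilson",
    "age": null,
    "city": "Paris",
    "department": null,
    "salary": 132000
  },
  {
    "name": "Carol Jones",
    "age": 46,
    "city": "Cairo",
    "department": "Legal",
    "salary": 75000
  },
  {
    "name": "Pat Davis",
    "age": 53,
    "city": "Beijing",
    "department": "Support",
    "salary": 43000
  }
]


Checking for missing (null) values in 5 records:

  Karl Harris: age, city, salary
  Karl Thomas: complete
  Sam Wilson: age, department
  Carol Jones: complete
  Pat Davis: complete

Per field:
  name: 0 missing
  age: 2 missing
  city: 1 missing
  department: 1 missing
  salary: 1 missing

Total missing values: 5
Records with any missing: 2

5 missing values (age: 2, city: 1, department: 1, salary: 1); 2 incomplete records


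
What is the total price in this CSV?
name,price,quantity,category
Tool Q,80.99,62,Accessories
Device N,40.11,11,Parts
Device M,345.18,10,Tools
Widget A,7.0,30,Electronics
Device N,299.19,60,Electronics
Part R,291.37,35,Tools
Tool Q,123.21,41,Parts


Computing total price:
Values: [80.99, 40.11, 345.18, 7.0, 299.19, 291.37, 123.21]
Sum = 1187.05

1187.05


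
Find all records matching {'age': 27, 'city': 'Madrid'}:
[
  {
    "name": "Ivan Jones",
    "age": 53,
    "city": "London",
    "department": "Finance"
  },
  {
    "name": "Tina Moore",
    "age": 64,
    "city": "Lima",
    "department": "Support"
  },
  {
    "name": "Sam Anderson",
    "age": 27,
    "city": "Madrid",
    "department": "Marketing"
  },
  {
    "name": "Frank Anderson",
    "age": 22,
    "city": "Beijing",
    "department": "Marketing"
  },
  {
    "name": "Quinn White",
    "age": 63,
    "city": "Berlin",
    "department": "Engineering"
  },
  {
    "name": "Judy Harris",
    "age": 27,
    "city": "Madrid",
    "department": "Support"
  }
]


Search criteria: {'age': 27, 'city': 'Madrid'}

Checking 6 records:
  Ivan Jones: {age: 53, city: London}
  Tina Moore: {age: 64, city: Lima}
  Sam Anderson: {age: 27, city: Madrid} <-- MATCH
  Frank Anderson: {age: 22, city: Beijing}
  Quinn White: {age: 63, city: Berlin}
  Judy Harris: {age: 27, city: Madrid} <-- MATCH

Matches: ["Sam Anderson", "Judy Harris"]

["Sam Anderson", "Judy Harris"]


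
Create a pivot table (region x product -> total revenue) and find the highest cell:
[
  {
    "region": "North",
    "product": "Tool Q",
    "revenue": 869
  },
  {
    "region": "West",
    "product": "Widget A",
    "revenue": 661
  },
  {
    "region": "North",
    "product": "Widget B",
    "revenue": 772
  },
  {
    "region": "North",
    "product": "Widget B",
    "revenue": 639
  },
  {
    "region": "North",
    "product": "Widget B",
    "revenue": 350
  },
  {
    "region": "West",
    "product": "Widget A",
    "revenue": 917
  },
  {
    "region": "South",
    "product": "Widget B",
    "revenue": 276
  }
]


Pivot: region (rows) x product (columns) -> total revenue

     Tool Q        Widget A      Widget B    
North          869             0          1761  
South            0             0           276  
West             0          1578             0  

Highest: North / Widget B = $1761

North / Widget B = $1761


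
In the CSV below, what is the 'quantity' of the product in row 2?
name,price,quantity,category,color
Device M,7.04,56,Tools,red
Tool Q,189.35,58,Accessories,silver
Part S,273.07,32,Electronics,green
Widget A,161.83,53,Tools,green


Query: Row 2 ('Tool Q'), column 'quantity'
Value: 58

58


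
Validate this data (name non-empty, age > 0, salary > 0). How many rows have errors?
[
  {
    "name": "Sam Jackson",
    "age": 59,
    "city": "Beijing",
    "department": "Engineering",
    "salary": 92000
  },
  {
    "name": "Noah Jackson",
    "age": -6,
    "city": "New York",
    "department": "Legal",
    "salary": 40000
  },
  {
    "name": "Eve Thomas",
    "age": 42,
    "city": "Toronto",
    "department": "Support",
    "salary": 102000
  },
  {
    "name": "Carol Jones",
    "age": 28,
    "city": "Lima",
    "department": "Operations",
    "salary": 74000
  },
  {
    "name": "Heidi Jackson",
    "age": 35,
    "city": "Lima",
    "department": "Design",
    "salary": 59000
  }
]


Validating 5 records:
Rules: name non-empty, age > 0, salary > 0

  Row 1 (Sam Jackson): OK
  Row 2 (Noah Jackson): negative age: -6
  Row 3 (Eve Thomas): OK
  Row 4 (Carol Jones): OK
  Row 5 (Heidi Jackson): OK

Total errors: 1

1 errors


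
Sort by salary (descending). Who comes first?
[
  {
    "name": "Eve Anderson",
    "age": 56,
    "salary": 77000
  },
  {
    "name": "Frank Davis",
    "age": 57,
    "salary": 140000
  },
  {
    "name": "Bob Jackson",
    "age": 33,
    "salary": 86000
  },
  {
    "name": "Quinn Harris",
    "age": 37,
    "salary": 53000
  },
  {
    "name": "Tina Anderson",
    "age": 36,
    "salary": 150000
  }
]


Sort by: salary (descending)

Sorted order:
  1. Tina Anderson (salary = 150000)
  2. Frank Davis (salary = 140000)
  3. Bob Jackson (salary = 86000)
  4. Eve Anderson (salary = 77000)
  5. Quinn Harris (salary = 53000)

First: Tina Anderson

Tina Anderson


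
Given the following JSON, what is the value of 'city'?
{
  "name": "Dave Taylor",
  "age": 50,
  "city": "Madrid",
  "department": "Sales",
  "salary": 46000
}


Looking up field 'city'
Value: Madrid

Madrid


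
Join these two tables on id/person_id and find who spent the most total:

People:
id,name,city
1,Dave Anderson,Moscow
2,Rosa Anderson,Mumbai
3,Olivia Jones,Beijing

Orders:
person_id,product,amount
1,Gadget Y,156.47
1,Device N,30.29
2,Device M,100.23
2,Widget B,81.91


Join on: people.id = orders.person_id

Joined rows:
  Dave Anderson (Moscow) bought Gadget Y for $156.47
  Dave Anderson (Moscow) bought Device N for $30.29
  Rosa Anderson (Mumbai) bought Device M for $100.23
  Rosa Anderson (Mumbai) bought Widget B for $81.91

Total per person:
  Dave Anderson: $186.76
  Rosa Anderson: $182.14

Top spender: Dave Anderson ($186.76)

Dave Anderson ($186.76)


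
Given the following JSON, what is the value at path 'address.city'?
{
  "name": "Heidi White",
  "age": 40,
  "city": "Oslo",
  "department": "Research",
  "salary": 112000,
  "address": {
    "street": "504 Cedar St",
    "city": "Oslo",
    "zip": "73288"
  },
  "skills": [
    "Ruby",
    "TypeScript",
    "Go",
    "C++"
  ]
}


Query: address.city
Path: address -> city
Value: Oslo

Oslo


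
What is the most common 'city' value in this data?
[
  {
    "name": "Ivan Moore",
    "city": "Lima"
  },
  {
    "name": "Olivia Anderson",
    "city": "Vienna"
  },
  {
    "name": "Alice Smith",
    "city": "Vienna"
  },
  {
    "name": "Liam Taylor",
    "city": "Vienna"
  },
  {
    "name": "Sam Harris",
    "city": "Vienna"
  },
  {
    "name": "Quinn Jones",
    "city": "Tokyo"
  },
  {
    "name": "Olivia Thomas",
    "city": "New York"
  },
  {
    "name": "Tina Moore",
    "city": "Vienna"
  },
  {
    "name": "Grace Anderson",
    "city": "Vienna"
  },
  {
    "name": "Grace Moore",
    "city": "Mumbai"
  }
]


Counting 'city' values across 10 records:

  Vienna: 6 ######
  Lima: 1 #
  Tokyo: 1 #
  New York: 1 #
  Mumbai: 1 #

Most common: Vienna (6 times)

Vienna (6 times)


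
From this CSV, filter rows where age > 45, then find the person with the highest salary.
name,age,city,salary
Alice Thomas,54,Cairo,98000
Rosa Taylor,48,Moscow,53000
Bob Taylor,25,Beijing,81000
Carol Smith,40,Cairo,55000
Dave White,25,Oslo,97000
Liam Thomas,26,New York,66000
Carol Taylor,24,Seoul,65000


Filter: age > 45
Sort by: salary (descending)

Filtered records (2):
  Alice Thomas, age 54, salary $98000
  Rosa Taylor, age 48, salary $53000

Highest salary: Alice Thomas ($98000)

Alice Thomas


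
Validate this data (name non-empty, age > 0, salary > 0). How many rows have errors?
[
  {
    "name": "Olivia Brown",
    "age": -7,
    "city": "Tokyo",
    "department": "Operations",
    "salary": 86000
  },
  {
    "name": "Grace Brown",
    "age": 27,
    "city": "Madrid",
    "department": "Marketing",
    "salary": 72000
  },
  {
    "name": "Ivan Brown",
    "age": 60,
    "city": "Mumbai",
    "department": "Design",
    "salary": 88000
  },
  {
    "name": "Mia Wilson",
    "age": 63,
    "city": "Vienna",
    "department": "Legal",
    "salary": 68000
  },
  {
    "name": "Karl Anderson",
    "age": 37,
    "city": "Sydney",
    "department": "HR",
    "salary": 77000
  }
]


Validating 5 records:
Rules: name non-empty, age > 0, salary > 0

  Row 1 (Olivia Brown): negative age: -7
  Row 2 (Grace Brown): OK
  Row 3 (Ivan Brown): OK
  Row 4 (Mia Wilson): OK
  Row 5 (Karl Anderson): OK

Total errors: 1

1 errors


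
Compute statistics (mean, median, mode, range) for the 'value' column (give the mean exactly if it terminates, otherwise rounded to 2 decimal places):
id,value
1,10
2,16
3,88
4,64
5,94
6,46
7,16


Data: [10, 16, 88, 64, 94, 46, 16]
Count: 7
Sum: 334
Mean: 334/7 ≈ 47.71 (rounded to 2 decimal places)
Sorted: [10, 16, 16, 46, 64, 88, 94]
Median: 46.0
Mode: 16 (2 times)
Range: 94 - 10 = 84
Min: 10, Max: 94

mean≈47.71, median=46.0, mode=16, range=84


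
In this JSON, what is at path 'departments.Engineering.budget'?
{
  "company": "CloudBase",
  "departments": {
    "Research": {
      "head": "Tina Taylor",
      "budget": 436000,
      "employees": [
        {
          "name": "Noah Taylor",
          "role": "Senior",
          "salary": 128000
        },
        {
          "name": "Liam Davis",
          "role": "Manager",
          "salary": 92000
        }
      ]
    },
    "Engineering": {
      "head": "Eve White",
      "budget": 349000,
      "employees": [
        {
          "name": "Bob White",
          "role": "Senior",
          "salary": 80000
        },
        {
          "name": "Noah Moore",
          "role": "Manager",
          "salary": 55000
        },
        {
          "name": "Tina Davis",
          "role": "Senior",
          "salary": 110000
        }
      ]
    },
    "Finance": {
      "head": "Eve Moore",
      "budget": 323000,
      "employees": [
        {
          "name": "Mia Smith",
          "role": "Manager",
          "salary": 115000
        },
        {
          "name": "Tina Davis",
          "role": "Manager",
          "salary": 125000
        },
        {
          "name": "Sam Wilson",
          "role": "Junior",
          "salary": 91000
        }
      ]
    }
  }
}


Path: departments.Engineering.budget

Navigate:
  -> departments
  -> Engineering
  -> budget = 349000

349000


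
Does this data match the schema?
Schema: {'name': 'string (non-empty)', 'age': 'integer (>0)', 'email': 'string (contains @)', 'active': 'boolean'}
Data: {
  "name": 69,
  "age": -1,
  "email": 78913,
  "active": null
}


Validating each field against schema:
  name: FAIL (69 is not a string)
  age: FAIL (-1 is not > 0)
  email: FAIL (78913 is not a string)
  active: FAIL (null is not a boolean)

Result: INVALID (4 errors: name, age, email, active)

INVALID (4 errors: name, age, email, active)


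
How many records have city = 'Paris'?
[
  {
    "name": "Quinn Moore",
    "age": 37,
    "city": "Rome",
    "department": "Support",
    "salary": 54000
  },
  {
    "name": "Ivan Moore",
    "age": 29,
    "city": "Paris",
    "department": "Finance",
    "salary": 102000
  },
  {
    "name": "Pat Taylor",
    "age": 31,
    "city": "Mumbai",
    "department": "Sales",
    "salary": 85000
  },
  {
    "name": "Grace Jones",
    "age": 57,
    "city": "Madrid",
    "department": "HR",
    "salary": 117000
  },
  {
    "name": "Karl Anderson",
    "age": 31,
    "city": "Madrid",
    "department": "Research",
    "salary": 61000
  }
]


Data: 5 records
Condition: city = 'Paris'

Checking each record:
  Quinn Moore: Rome
  Ivan Moore: Paris MATCH
  Pat Taylor: Mumbai
  Grace Jones: Madrid
  Karl Anderson: Madrid

Count: 1

1


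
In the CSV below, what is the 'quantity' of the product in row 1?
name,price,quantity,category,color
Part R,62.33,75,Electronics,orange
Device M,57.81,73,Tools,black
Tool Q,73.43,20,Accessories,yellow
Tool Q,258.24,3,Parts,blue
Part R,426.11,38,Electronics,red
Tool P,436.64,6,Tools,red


Query: Row 1 ('Part R'), column 'quantity'
Value: 75

75


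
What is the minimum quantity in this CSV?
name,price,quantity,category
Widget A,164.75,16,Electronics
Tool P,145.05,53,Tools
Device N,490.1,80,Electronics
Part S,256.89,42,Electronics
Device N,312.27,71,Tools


Computing minimum quantity:
Values: [16, 53, 80, 42, 71]
Min = 16

16


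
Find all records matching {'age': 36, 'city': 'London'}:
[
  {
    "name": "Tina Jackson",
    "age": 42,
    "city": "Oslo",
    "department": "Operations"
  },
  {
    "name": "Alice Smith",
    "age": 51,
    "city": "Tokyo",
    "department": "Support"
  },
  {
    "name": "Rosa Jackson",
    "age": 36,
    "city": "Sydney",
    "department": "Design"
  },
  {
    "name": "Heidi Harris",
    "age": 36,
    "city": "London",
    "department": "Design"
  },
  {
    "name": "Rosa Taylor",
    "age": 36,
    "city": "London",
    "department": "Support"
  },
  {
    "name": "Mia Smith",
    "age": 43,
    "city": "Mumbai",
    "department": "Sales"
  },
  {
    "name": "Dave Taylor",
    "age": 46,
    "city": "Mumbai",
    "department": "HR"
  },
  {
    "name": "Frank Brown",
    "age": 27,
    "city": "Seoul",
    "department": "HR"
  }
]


Search criteria: {'age': 36, 'city': 'London'}

Checking 8 records:
  Tina Jackson: {age: 42, city: Oslo}
  Alice Smith: {age: 51, city: Tokyo}
  Rosa Jackson: {age: 36, city: Sydney}
  Heidi Harris: {age: 36, city: London} <-- MATCH
  Rosa Taylor: {age: 36, city: London} <-- MATCH
  Mia Smith: {age: 43, city: Mumbai}
  Dave Taylor: {age: 46, city: Mumbai}
  Frank Brown: {age: 27, city: Seoul}

Matches: ["Heidi Harris", "Rosa Taylor"]

["Heidi Harris", "Rosa Taylor"]


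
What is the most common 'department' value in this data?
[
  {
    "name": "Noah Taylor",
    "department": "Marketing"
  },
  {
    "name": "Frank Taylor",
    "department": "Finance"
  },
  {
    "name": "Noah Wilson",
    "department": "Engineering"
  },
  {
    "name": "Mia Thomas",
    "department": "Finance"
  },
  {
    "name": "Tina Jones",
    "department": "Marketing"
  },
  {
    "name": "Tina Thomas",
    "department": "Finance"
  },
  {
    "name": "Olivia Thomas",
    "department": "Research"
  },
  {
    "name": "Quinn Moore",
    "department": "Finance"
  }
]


Counting 'department' values across 8 records:

  Finance: 4 ####
  Marketing: 2 ##
  Engineering: 1 #
  Research: 1 #

Most common: Finance (4 times)

Finance (4 times)


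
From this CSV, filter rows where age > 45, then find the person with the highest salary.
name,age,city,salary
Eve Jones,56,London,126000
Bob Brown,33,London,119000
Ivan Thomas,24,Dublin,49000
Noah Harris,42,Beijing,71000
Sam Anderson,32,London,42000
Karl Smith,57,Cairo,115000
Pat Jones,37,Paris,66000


Filter: age > 45
Sort by: salary (descending)

Filtered records (2):
  Eve Jones, age 56, salary $126000
  Karl Smith, age 57, salary $115000

Highest salary: Eve Jones ($126000)

Eve Jones


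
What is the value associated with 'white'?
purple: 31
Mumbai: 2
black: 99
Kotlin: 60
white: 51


Looking up key 'white'
Value: 51

51


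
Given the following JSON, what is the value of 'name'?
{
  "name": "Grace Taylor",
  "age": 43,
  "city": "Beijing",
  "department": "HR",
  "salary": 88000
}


Looking up field 'name'
Value: Grace Taylor

Grace Taylor


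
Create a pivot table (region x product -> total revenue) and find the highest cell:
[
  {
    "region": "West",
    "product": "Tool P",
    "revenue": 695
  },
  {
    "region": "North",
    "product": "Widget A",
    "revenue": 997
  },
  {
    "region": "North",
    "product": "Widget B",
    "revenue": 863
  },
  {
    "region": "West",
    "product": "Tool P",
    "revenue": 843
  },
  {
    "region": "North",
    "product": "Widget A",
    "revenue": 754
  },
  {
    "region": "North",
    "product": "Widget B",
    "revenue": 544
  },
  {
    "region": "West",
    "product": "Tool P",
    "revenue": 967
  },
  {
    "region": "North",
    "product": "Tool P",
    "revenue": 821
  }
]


Pivot: region (rows) x product (columns) -> total revenue

     Tool P        Widget A      Widget B    
North          821          1751          1407  
West          2505             0             0  

Highest: West / Tool P = $2505

West / Tool P = $2505


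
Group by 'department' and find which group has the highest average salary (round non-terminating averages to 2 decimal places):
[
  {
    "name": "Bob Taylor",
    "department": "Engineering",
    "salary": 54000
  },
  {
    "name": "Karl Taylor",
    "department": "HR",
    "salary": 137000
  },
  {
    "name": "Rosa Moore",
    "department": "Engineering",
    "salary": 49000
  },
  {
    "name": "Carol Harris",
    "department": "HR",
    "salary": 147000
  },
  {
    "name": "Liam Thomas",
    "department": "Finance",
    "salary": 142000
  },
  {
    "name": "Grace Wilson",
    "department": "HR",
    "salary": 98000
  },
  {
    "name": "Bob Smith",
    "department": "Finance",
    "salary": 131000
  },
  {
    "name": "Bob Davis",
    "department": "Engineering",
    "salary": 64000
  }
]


Group by: department

Groups:
  Engineering: 3 people, avg salary = 167000/3 ≈ $55666.67
  Finance: 2 people, avg salary = 273000/2 = $136500
  HR: 3 people, avg salary = 382000/3 ≈ $127333.33

Highest average salary: Finance ($136500)

Finance ($136500)
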